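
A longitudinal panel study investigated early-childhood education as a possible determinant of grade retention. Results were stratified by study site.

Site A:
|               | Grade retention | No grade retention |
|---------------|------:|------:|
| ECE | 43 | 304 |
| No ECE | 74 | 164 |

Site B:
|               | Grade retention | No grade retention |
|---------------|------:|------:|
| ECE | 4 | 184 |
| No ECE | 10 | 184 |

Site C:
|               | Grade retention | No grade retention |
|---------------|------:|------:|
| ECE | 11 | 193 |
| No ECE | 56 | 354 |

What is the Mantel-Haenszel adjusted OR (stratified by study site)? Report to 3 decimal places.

0.334

OR_MH = Σ(aᵢdᵢ/nᵢ) / Σ(bᵢcᵢ/nᵢ), where nᵢ is the stratum total.
Stratum 1 (Site A): n = 585; a·d/n = 43·164/585 = 12.0547; b·c/n = 304·74/585 = 38.4547
Stratum 2 (Site B): n = 382; a·d/n = 4·184/382 = 1.9267; b·c/n = 184·10/382 = 4.8168
Stratum 3 (Site C): n = 614; a·d/n = 11·354/614 = 6.3420; b·c/n = 193·56/614 = 17.6026
OR_MH = (12.0547 + 1.9267 + 6.3420) / (38.4547 + 4.8168 + 17.6026) = 20.3234 / 60.8741 = 0.33386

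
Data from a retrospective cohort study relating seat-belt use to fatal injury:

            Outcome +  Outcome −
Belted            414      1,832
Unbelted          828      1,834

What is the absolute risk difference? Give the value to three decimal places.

Cells: a = 414, b = 1832, c = 828, d = 1834.
Risk in exposed = 414/2246 = 0.184328; risk in unexposed = 828/2662 = 0.311044.
Risk difference = 0.184328 − 0.311044 = -0.126717

-0.127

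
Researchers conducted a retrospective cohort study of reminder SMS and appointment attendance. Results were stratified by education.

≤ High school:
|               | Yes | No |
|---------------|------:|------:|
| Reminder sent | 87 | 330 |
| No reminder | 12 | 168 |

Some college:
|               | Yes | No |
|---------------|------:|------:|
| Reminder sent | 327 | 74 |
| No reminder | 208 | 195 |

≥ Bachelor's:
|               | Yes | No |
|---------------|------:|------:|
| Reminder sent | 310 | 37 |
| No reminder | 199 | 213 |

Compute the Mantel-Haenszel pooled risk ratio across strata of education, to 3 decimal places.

1.765

RR_MH = Σ(aᵢ·n₀ᵢ/nᵢ) / Σ(cᵢ·n₁ᵢ/nᵢ), with n₁ᵢ = aᵢ+bᵢ (exposed), n₀ᵢ = cᵢ+dᵢ (unexposed), nᵢ = n₁ᵢ+n₀ᵢ.
Stratum 1 (≤ High school): n₁ = 417, n₀ = 180, n = 597; a·n₀/n = 87·180/597 = 26.2312; c·n₁/n = 12·417/597 = 8.3819
Stratum 2 (Some college): n₁ = 401, n₀ = 403, n = 804; a·n₀/n = 327·403/804 = 163.9067; c·n₁/n = 208·401/804 = 103.7413
Stratum 3 (≥ Bachelor's): n₁ = 347, n₀ = 412, n = 759; a·n₀/n = 310·412/759 = 168.2740; c·n₁/n = 199·347/759 = 90.9789
RR_MH = (26.2312 + 163.9067 + 168.2740) / (8.3819 + 103.7413 + 90.9789) = 358.4119 / 203.1021 = 1.76469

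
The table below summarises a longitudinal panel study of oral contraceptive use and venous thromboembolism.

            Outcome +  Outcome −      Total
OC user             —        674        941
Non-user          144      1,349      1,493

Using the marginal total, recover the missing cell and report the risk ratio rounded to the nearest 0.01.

2.94

The missing cell is in the exposed row: 941 − 674 = 267.
So a = 267, b = 674, c = 144, d = 1349.
RR = [a/(a+b)] / [c/(c+d)] = (267/941) / (144/1493) = 0.28374/0.09645 = 2.94184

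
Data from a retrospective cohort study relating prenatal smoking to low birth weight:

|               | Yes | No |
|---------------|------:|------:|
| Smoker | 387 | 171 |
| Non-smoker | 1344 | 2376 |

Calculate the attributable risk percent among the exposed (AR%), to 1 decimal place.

47.9

Cells: a = 387, b = 171, c = 1344, d = 2376.
Risk in exposed = 387/558 = 0.69355; risk in unexposed = 1344/3720 = 0.36129.
RR = 0.69355/0.36129 = 1.91964
AR% = (RR − 1)/RR × 100 = (1.91964 − 1)/1.91964 × 100 = 47.9070%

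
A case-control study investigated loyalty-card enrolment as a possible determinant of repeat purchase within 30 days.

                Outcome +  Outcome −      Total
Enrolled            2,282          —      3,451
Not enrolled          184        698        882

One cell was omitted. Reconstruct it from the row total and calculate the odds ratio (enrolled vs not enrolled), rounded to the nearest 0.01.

The missing cell is in the exposed row: 3451 − 2282 = 1169.
So a = 2282, b = 1169, c = 184, d = 698.
OR = (a·d)/(b·c) = (2282 × 698) / (1169 × 184) = 1592836 / 215096 = 7.40523

7.41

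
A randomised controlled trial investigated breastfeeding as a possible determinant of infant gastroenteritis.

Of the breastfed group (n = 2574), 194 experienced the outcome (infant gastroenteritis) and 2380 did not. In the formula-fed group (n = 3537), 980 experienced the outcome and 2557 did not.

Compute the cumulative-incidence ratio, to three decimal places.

0.272

From the description: a = 194, b = 2380, c = 980, d = 2557.
Risk in exposed = 194/2574 = 0.07537; risk in unexposed = 980/3537 = 0.27707.
RR = 0.07537 / 0.27707 = 0.27202
The risk is 73% lower among the exposed than among the unexposed.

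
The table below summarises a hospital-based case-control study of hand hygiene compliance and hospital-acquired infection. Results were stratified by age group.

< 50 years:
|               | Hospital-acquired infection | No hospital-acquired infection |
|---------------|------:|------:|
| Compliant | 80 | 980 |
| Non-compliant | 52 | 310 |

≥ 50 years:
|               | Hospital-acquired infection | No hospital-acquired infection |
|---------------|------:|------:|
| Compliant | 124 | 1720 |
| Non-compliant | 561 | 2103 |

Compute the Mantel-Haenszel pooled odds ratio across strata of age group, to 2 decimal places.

0.30

OR_MH = Σ(aᵢdᵢ/nᵢ) / Σ(bᵢcᵢ/nᵢ), where nᵢ is the stratum total.
Stratum 1 (< 50 years): n = 1422; a·d/n = 80·310/1422 = 17.4402; b·c/n = 980·52/1422 = 35.8368
Stratum 2 (≥ 50 years): n = 4508; a·d/n = 124·2103/4508 = 57.8465; b·c/n = 1720·561/4508 = 214.0461
OR_MH = (17.4402 + 57.8465) / (35.8368 + 214.0461) = 75.2867 / 249.8830 = 0.30129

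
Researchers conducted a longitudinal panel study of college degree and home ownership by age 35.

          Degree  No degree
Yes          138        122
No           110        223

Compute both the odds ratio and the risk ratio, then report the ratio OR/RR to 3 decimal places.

Reading the table with exposure as columns: a = 138 (Degree, case), b = 110 (Degree, non-case), c = 122 (No degree, case), d = 223.
OR = (138·223)/(110·122) = 30774/13420 = 2.29314
Risk in exposed = 138/248 = 0.55645; risk in unexposed = 122/345 = 0.35362; RR = 1.57357
OR/RR = 2.29314 / 1.57357 = 1.45729
The outcome is not rare, so the OR lies further from 1 than the RR.

1.457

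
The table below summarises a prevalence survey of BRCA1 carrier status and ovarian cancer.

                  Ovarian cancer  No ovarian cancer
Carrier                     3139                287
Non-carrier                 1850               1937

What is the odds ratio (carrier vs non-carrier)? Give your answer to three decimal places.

11.452

Cells: a = 3139, b = 287, c = 1850, d = 1937.
OR = (a·d)/(b·c) = (3139 × 1937) / (287 × 1850) = 6080243 / 530950 = 11.45163
The odds of ovarian cancer are about 11.45 times as high in the carrier group.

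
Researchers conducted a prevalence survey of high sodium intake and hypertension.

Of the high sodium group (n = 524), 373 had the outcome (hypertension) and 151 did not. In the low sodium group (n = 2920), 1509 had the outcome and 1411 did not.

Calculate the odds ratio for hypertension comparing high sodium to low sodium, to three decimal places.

2.310

From the description: a = 373, b = 151, c = 1509, d = 1411.
OR = (a·d)/(b·c) = (373 × 1411) / (151 × 1509) = 526303 / 227859 = 2.30977
The odds of hypertension are about 2.31 times as high in the high sodium group.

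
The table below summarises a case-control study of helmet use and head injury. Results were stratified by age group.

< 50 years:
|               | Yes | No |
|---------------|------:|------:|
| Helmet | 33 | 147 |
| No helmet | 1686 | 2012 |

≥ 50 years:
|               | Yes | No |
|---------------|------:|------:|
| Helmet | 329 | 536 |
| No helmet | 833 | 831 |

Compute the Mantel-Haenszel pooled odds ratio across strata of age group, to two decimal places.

0.52

OR_MH = Σ(aᵢdᵢ/nᵢ) / Σ(bᵢcᵢ/nᵢ), where nᵢ is the stratum total.
Stratum 1 (< 50 years): n = 3878; a·d/n = 33·2012/3878 = 17.1212; b·c/n = 147·1686/3878 = 63.9097
Stratum 2 (≥ 50 years): n = 2529; a·d/n = 329·831/2529 = 108.1056; b·c/n = 536·833/2529 = 176.5473
OR_MH = (17.1212 + 108.1056) / (63.9097 + 176.5473) = 125.2268 / 240.4570 = 0.52079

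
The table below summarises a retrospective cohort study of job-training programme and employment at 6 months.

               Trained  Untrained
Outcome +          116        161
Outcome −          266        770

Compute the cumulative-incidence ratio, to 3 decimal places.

Reading the table with exposure as columns: a = 116 (Trained, case), b = 266 (Trained, non-case), c = 161 (Untrained, case), d = 770.
Risk in exposed = 116/382 = 0.30366; risk in unexposed = 161/931 = 0.17293.
RR = 0.30366 / 0.17293 = 1.75598
The risk among the exposed is 1.76 times that among the unexposed.

1.756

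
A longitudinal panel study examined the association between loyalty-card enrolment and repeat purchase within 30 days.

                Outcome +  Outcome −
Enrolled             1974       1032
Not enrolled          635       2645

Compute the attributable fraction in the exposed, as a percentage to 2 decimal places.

70.52

Cells: a = 1974, b = 1032, c = 635, d = 2645.
Risk in exposed = 1974/3006 = 0.65669; risk in unexposed = 635/3280 = 0.19360.
RR = 0.65669/0.19360 = 3.39202
AR% = (RR − 1)/RR × 100 = (3.39202 − 1)/3.39202 × 100 = 70.5190%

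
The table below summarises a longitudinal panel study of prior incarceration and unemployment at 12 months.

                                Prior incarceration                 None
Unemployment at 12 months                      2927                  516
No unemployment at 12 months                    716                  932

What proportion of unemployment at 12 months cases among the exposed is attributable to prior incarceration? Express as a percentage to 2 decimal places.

Reading the table with exposure as columns: a = 2927 (Prior incarceration, case), b = 716 (Prior incarceration, non-case), c = 516 (None, case), d = 932.
Risk in exposed = 2927/3643 = 0.80346; risk in unexposed = 516/1448 = 0.35635.
RR = 0.80346/0.35635 = 2.25467
AR% = (RR − 1)/RR × 100 = (2.25467 − 1)/2.25467 × 100 = 55.6476%

55.65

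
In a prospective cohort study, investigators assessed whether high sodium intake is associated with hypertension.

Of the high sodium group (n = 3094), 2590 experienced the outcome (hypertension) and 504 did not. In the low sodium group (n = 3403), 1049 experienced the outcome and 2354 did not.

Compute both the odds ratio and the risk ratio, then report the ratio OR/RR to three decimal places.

4.247

From the description: a = 2590, b = 504, c = 1049, d = 2354.
OR = (2590·2354)/(504·1049) = 6096860/528696 = 11.53188
Risk in exposed = 2590/3094 = 0.83710; risk in unexposed = 1049/3403 = 0.30826; RR = 2.71560
OR/RR = 11.53188 / 2.71560 = 4.24653
The outcome is not rare, so the OR lies further from 1 than the RR.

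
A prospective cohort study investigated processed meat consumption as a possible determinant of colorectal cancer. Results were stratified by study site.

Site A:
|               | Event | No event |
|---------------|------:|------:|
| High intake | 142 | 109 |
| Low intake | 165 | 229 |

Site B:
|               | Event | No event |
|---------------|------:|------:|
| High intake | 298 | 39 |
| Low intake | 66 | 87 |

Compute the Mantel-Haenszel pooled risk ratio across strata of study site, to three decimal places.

RR_MH = Σ(aᵢ·n₀ᵢ/nᵢ) / Σ(cᵢ·n₁ᵢ/nᵢ), with n₁ᵢ = aᵢ+bᵢ (exposed), n₀ᵢ = cᵢ+dᵢ (unexposed), nᵢ = n₁ᵢ+n₀ᵢ.
Stratum 1 (Site A): n₁ = 251, n₀ = 394, n = 645; a·n₀/n = 142·394/645 = 86.7411; c·n₁/n = 165·251/645 = 64.2093
Stratum 2 (Site B): n₁ = 337, n₀ = 153, n = 490; a·n₀/n = 298·153/490 = 93.0490; c·n₁/n = 66·337/490 = 45.3918
RR_MH = (86.7411 + 93.0490) / (64.2093 + 45.3918) = 179.7901 / 109.6011 = 1.64040

1.640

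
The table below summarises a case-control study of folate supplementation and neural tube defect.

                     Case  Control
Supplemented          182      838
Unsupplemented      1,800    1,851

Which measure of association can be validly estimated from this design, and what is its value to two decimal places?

0.22

Cells: a = 182, b = 838, c = 1800, d = 1851.
This is a case-control study: participants were sampled on outcome status, so risks in the source population cannot be estimated directly — relative risk is not valid here. The odds ratio is the appropriate measure.
OR = (a·d)/(b·c) = (182 × 1851) / (838 × 1800) = 336882 / 1508400 = 0.22334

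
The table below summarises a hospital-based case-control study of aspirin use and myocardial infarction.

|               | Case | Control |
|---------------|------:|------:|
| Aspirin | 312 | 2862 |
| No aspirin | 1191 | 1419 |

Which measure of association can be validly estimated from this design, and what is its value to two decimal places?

0.13

Cells: a = 312, b = 2862, c = 1191, d = 1419.
This is a hospital-based case-control study: participants were sampled on outcome status, so risks in the source population cannot be estimated directly — relative risk is not valid here. The odds ratio is the appropriate measure.
OR = (a·d)/(b·c) = (312 × 1419) / (2862 × 1191) = 442728 / 3408642 = 0.12988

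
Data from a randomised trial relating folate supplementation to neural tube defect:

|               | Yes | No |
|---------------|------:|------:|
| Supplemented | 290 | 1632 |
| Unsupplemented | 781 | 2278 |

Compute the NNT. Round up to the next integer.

10

Risk in treated group = 290/1922 = 0.15088; risk in control = 781/3059 = 0.25531.
Absolute risk reduction = 0.25531 − 0.15088 = 0.10443
NNT = 1 / ARR = 1 / 0.10443 = 9.576 → round up → 10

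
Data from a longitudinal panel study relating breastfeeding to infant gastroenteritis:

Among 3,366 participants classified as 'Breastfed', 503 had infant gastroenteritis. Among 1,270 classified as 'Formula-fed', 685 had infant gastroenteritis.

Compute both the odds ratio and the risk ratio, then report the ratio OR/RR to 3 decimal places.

From the description: a = 503, b = 2863, c = 685, d = 585.
OR = (503·585)/(2863·685) = 294255/1961155 = 0.15004
Risk in exposed = 503/3366 = 0.14944; risk in unexposed = 685/1270 = 0.53937; RR = 0.27706
OR/RR = 0.15004 / 0.27706 = 0.54156
The outcome is not rare, so the OR lies further from 1 than the RR.

0.542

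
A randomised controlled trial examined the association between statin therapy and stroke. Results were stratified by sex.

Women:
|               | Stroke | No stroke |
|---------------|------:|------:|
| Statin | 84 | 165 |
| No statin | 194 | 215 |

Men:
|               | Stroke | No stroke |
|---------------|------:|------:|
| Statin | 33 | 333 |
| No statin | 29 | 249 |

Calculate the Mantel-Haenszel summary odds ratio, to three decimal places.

OR_MH = Σ(aᵢdᵢ/nᵢ) / Σ(bᵢcᵢ/nᵢ), where nᵢ is the stratum total.
Stratum 1 (Women): n = 658; a·d/n = 84·215/658 = 27.4468; b·c/n = 165·194/658 = 48.6474
Stratum 2 (Men): n = 644; a·d/n = 33·249/644 = 12.7593; b·c/n = 333·29/644 = 14.9953
OR_MH = (27.4468 + 12.7593) / (48.6474 + 14.9953) = 40.2061 / 63.6428 = 0.63175

0.632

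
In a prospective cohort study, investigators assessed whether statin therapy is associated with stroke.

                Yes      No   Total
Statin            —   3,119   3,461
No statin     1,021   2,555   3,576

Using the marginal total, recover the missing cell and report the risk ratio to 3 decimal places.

0.346

The missing cell is in the exposed row: 3461 − 3119 = 342.
So a = 342, b = 3119, c = 1021, d = 2555.
RR = [a/(a+b)] / [c/(c+d)] = (342/3461) / (1021/3576) = 0.09882/0.28551 = 0.34610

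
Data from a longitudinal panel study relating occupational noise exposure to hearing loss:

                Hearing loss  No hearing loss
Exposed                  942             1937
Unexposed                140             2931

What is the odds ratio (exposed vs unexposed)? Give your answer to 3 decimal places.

10.181

Cells: a = 942, b = 1937, c = 140, d = 2931.
OR = (a·d)/(b·c) = (942 × 2931) / (1937 × 140) = 2761002 / 271180 = 10.18144
The odds of hearing loss are about 10.18 times as high in the exposed group.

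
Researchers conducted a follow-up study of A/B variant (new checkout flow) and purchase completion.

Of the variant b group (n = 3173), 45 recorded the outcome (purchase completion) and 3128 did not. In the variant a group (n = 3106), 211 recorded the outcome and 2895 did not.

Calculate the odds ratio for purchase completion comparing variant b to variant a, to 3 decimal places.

From the description: a = 45, b = 3128, c = 211, d = 2895.
OR = (a·d)/(b·c) = (45 × 2895) / (3128 × 211) = 130275 / 660008 = 0.19738
Exposure is associated with lower odds of purchase completion (OR = 0.20 < 1).

0.197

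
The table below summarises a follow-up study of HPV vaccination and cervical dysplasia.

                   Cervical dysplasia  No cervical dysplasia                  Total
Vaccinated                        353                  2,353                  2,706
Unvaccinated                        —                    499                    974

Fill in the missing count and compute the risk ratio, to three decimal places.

The missing cell is in the unexposed row: 974 − 499 = 475.
So a = 353, b = 2353, c = 475, d = 499.
RR = [a/(a+b)] / [c/(c+d)] = (353/2706) / (475/974) = 0.13045/0.48768 = 0.26749

0.267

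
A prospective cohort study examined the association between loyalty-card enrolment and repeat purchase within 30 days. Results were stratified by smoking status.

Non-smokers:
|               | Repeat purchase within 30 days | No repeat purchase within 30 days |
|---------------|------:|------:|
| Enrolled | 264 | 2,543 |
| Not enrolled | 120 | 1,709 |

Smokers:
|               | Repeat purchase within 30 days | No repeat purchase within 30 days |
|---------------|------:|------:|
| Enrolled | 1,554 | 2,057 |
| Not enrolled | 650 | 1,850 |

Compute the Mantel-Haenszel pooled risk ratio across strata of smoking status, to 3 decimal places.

RR_MH = Σ(aᵢ·n₀ᵢ/nᵢ) / Σ(cᵢ·n₁ᵢ/nᵢ), with n₁ᵢ = aᵢ+bᵢ (exposed), n₀ᵢ = cᵢ+dᵢ (unexposed), nᵢ = n₁ᵢ+n₀ᵢ.
Stratum 1 (Non-smokers): n₁ = 2807, n₀ = 1829, n = 4636; a·n₀/n = 264·1829/4636 = 104.1536; c·n₁/n = 120·2807/4636 = 72.6575
Stratum 2 (Smokers): n₁ = 3611, n₀ = 2500, n = 6111; a·n₀/n = 1554·2500/6111 = 635.7388; c·n₁/n = 650·3611/6111 = 384.0861
RR_MH = (104.1536 + 635.7388) / (72.6575 + 384.0861) = 739.8924 / 456.7435 = 1.61993

1.620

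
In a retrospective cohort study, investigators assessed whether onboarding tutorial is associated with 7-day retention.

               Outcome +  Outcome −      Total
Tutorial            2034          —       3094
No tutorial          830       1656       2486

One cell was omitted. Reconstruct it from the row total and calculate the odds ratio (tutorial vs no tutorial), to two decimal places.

3.83

The missing cell is in the exposed row: 3094 − 2034 = 1060.
So a = 2034, b = 1060, c = 830, d = 1656.
OR = (a·d)/(b·c) = (2034 × 1656) / (1060 × 830) = 3368304 / 879800 = 3.82849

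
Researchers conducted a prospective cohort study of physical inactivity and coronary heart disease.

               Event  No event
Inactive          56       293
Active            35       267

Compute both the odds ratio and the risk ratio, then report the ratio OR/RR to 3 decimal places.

1.053

Cells: a = 56, b = 293, c = 35, d = 267.
OR = (56·267)/(293·35) = 14952/10255 = 1.45802
Risk in exposed = 56/349 = 0.16046; risk in unexposed = 35/302 = 0.11589; RR = 1.38453
OR/RR = 1.45802 / 1.38453 = 1.05308
The outcome is not rare, so the OR lies further from 1 than the RR.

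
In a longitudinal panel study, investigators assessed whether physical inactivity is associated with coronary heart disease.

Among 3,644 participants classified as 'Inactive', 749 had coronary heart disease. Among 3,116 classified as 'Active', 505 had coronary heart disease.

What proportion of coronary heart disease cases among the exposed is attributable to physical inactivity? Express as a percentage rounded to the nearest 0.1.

From the description: a = 749, b = 2895, c = 505, d = 2611.
Risk in exposed = 749/3644 = 0.20554; risk in unexposed = 505/3116 = 0.16207.
RR = 0.20554/0.16207 = 1.26826
AR% = (RR − 1)/RR × 100 = (1.26826 − 1)/1.26826 × 100 = 21.1520%

21.2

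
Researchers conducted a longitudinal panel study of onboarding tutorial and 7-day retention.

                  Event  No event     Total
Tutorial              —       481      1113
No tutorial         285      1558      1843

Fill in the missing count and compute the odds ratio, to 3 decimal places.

7.183

The missing cell is in the exposed row: 1113 − 481 = 632.
So a = 632, b = 481, c = 285, d = 1558.
OR = (a·d)/(b·c) = (632 × 1558) / (481 × 285) = 984656 / 137085 = 7.18281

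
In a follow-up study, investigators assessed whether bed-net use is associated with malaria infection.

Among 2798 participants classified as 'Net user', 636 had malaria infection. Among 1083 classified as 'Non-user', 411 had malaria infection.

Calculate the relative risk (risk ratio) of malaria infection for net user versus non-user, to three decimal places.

0.599

From the description: a = 636, b = 2162, c = 411, d = 672.
Risk in exposed = 636/2798 = 0.22731; risk in unexposed = 411/1083 = 0.37950.
RR = 0.22731 / 0.37950 = 0.59896
The risk is 40% lower among the exposed than among the unexposed.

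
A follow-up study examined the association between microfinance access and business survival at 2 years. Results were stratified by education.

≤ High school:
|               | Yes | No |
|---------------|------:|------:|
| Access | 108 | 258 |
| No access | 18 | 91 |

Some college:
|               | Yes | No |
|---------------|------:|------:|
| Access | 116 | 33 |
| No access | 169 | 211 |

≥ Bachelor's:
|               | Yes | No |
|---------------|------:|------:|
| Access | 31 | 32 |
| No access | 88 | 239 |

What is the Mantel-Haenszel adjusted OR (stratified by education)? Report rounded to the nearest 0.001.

3.121

OR_MH = Σ(aᵢdᵢ/nᵢ) / Σ(bᵢcᵢ/nᵢ), where nᵢ is the stratum total.
Stratum 1 (≤ High school): n = 475; a·d/n = 108·91/475 = 20.6905; b·c/n = 258·18/475 = 9.7768
Stratum 2 (Some college): n = 529; a·d/n = 116·211/529 = 46.2684; b·c/n = 33·169/529 = 10.5425
Stratum 3 (≥ Bachelor's): n = 390; a·d/n = 31·239/390 = 18.9974; b·c/n = 32·88/390 = 7.2205
OR_MH = (20.6905 + 46.2684 + 18.9974) / (9.7768 + 10.5425 + 7.2205) = 85.9564 / 27.5399 = 3.12116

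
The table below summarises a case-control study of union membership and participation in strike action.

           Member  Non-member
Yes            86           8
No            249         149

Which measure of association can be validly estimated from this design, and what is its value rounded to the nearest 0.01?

6.43

Reading the table with exposure as columns: a = 86 (Member, case), b = 249 (Member, non-case), c = 8 (Non-member, case), d = 149.
This is a case-control study: participants were sampled on outcome status, so risks in the source population cannot be estimated directly — relative risk is not valid here. The odds ratio is the appropriate measure.
OR = (a·d)/(b·c) = (86 × 149) / (249 × 8) = 12814 / 1992 = 6.43273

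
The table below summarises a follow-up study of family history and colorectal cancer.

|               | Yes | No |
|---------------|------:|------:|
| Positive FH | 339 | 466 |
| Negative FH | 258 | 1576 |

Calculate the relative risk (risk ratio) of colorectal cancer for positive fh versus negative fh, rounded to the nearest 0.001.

2.994

Cells: a = 339, b = 466, c = 258, d = 1576.
Risk in exposed = 339/805 = 0.42112; risk in unexposed = 258/1834 = 0.14068.
RR = 0.42112 / 0.14068 = 2.99353
The risk among the exposed is 2.99 times that among the unexposed.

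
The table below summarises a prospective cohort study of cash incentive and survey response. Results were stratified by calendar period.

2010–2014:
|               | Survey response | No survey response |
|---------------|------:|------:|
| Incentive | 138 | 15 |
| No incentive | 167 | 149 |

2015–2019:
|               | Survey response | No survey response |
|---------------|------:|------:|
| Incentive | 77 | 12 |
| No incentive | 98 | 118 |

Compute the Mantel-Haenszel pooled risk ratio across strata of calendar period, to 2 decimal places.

RR_MH = Σ(aᵢ·n₀ᵢ/nᵢ) / Σ(cᵢ·n₁ᵢ/nᵢ), with n₁ᵢ = aᵢ+bᵢ (exposed), n₀ᵢ = cᵢ+dᵢ (unexposed), nᵢ = n₁ᵢ+n₀ᵢ.
Stratum 1 (2010–2014): n₁ = 153, n₀ = 316, n = 469; a·n₀/n = 138·316/469 = 92.9808; c·n₁/n = 167·153/469 = 54.4797
Stratum 2 (2015–2019): n₁ = 89, n₀ = 216, n = 305; a·n₀/n = 77·216/305 = 54.5311; c·n₁/n = 98·89/305 = 28.5967
RR_MH = (92.9808 + 54.5311) / (54.4797 + 28.5967) = 147.5120 / 83.0765 = 1.77562

1.78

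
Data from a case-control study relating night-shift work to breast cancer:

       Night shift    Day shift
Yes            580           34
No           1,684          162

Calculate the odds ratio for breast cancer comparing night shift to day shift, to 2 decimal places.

1.64

Reading the table with exposure as columns: a = 580 (Night shift, case), b = 1684 (Night shift, non-case), c = 34 (Day shift, case), d = 162.
OR = (a·d)/(b·c) = (580 × 162) / (1684 × 34) = 93960 / 57256 = 1.64105
The odds of breast cancer are about 1.64 times as high in the night shift group.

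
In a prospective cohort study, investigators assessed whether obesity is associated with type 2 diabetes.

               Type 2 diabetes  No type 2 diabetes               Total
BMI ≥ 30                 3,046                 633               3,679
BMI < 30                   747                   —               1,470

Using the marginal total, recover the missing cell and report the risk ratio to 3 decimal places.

The missing cell is in the unexposed row: 1470 − 747 = 723.
So a = 3046, b = 633, c = 747, d = 723.
RR = [a/(a+b)] / [c/(c+d)] = (3046/3679) / (747/1470) = 0.82794/0.50816 = 1.62928

1.629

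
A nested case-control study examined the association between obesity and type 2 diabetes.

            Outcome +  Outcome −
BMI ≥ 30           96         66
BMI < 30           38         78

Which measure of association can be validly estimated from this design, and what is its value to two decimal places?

Cells: a = 96, b = 66, c = 38, d = 78.
This is a nested case-control study: participants were sampled on outcome status, so risks in the source population cannot be estimated directly — relative risk is not valid here. The odds ratio is the appropriate measure.
OR = (a·d)/(b·c) = (96 × 78) / (66 × 38) = 7488 / 2508 = 2.98565

2.99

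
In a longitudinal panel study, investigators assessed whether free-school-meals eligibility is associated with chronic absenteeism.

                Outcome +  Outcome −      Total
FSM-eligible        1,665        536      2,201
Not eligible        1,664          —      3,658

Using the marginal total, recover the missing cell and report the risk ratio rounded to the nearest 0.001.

1.663

The missing cell is in the unexposed row: 3658 − 1664 = 1994.
So a = 1665, b = 536, c = 1664, d = 1994.
RR = [a/(a+b)] / [c/(c+d)] = (1665/2201) / (1664/3658) = 0.75647/0.45489 = 1.66297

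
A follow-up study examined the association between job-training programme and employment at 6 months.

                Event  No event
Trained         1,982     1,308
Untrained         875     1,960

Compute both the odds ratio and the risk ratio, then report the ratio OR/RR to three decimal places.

1.739

Cells: a = 1982, b = 1308, c = 875, d = 1960.
OR = (1982·1960)/(1308·875) = 3884720/1144500 = 3.39425
Risk in exposed = 1982/3290 = 0.60243; risk in unexposed = 875/2835 = 0.30864; RR = 1.95188
OR/RR = 3.39425 / 1.95188 = 1.73897
The outcome is not rare, so the OR lies further from 1 than the RR.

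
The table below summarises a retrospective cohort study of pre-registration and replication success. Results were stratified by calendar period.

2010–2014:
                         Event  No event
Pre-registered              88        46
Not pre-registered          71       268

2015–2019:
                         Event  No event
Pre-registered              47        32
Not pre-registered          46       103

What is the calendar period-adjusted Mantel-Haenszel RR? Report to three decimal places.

2.601

RR_MH = Σ(aᵢ·n₀ᵢ/nᵢ) / Σ(cᵢ·n₁ᵢ/nᵢ), with n₁ᵢ = aᵢ+bᵢ (exposed), n₀ᵢ = cᵢ+dᵢ (unexposed), nᵢ = n₁ᵢ+n₀ᵢ.
Stratum 1 (2010–2014): n₁ = 134, n₀ = 339, n = 473; a·n₀/n = 88·339/473 = 63.0698; c·n₁/n = 71·134/473 = 20.1142
Stratum 2 (2015–2019): n₁ = 79, n₀ = 149, n = 228; a·n₀/n = 47·149/228 = 30.7149; c·n₁/n = 46·79/228 = 15.9386
RR_MH = (63.0698 + 30.7149) / (20.1142 + 15.9386) = 93.7847 / 36.0528 = 2.60132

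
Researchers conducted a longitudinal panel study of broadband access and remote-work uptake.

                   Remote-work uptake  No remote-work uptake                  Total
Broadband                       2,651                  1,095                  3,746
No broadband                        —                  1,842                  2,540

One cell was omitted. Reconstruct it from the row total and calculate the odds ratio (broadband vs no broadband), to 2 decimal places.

The missing cell is in the unexposed row: 2540 − 1842 = 698.
So a = 2651, b = 1095, c = 698, d = 1842.
OR = (a·d)/(b·c) = (2651 × 1842) / (1095 × 698) = 4883142 / 764310 = 6.38895

6.39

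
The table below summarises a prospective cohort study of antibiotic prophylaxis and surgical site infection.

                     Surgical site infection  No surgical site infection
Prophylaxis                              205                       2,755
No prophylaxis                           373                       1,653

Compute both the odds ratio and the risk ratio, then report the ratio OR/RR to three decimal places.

0.877

Cells: a = 205, b = 2755, c = 373, d = 1653.
OR = (205·1653)/(2755·373) = 338865/1027615 = 0.32976
Risk in exposed = 205/2960 = 0.06926; risk in unexposed = 373/2026 = 0.18411; RR = 0.37618
OR/RR = 0.32976 / 0.37618 = 0.87660
The outcome is not rare, so the OR lies further from 1 than the RR.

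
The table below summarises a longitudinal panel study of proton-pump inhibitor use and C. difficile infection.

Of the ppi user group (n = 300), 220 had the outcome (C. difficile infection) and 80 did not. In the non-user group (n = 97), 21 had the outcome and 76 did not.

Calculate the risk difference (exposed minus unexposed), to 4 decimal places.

From the description: a = 220, b = 80, c = 21, d = 76.
Risk in exposed = 220/300 = 0.733333; risk in unexposed = 21/97 = 0.216495.
Risk difference = 0.733333 − 0.216495 = 0.516838

0.5168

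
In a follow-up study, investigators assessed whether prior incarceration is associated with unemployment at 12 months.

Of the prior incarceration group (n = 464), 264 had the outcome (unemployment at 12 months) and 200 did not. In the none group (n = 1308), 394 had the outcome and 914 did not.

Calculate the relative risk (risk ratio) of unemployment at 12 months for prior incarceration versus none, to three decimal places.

From the description: a = 264, b = 200, c = 394, d = 914.
Risk in exposed = 264/464 = 0.56897; risk in unexposed = 394/1308 = 0.30122.
RR = 0.56897 / 0.30122 = 1.88885
The risk among the exposed is 1.89 times that among the unexposed.

1.889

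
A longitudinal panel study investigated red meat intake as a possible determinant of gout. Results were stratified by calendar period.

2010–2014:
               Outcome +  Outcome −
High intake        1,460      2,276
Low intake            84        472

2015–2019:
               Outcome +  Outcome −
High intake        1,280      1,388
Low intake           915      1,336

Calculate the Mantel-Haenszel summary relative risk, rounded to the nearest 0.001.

1.361

RR_MH = Σ(aᵢ·n₀ᵢ/nᵢ) / Σ(cᵢ·n₁ᵢ/nᵢ), with n₁ᵢ = aᵢ+bᵢ (exposed), n₀ᵢ = cᵢ+dᵢ (unexposed), nᵢ = n₁ᵢ+n₀ᵢ.
Stratum 1 (2010–2014): n₁ = 3736, n₀ = 556, n = 4292; a·n₀/n = 1460·556/4292 = 189.1333; c·n₁/n = 84·3736/4292 = 73.1184
Stratum 2 (2015–2019): n₁ = 2668, n₀ = 2251, n = 4919; a·n₀/n = 1280·2251/4919 = 585.7451; c·n₁/n = 915·2668/4919 = 496.2838
RR_MH = (189.1333 + 585.7451) / (73.1184 + 496.2838) = 774.8783 / 569.4022 = 1.36086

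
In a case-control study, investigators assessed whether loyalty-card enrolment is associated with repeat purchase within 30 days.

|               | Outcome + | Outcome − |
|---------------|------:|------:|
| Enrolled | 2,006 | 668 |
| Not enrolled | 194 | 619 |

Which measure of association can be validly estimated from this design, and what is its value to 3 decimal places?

9.582

Cells: a = 2006, b = 668, c = 194, d = 619.
This is a case-control study: participants were sampled on outcome status, so risks in the source population cannot be estimated directly — relative risk is not valid here. The odds ratio is the appropriate measure.
OR = (a·d)/(b·c) = (2006 × 619) / (668 × 194) = 1241714 / 129592 = 9.58172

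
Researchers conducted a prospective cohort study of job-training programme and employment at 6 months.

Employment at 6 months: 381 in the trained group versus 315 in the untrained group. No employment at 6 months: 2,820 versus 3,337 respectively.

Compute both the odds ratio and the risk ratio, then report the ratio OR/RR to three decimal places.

1.037

From the description: a = 381, b = 2820, c = 315, d = 3337.
OR = (381·3337)/(2820·315) = 1271397/888300 = 1.43127
Risk in exposed = 381/3201 = 0.11903; risk in unexposed = 315/3652 = 0.08625; RR = 1.37994
OR/RR = 1.43127 / 1.37994 = 1.03720
The outcome is not rare, so the OR lies further from 1 than the RR.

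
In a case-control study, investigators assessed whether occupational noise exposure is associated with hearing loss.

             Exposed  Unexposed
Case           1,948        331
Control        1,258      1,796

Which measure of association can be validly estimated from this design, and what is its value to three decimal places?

Reading the table with exposure as columns: a = 1948 (Exposed, case), b = 1258 (Exposed, non-case), c = 331 (Unexposed, case), d = 1796.
This is a case-control study: participants were sampled on outcome status, so risks in the source population cannot be estimated directly — relative risk is not valid here. The odds ratio is the appropriate measure.
OR = (a·d)/(b·c) = (1948 × 1796) / (1258 × 331) = 3498608 / 416398 = 8.40208

8.402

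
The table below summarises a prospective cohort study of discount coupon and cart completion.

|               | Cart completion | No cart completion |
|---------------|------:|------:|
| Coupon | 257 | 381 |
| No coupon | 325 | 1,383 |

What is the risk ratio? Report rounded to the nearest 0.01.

Cells: a = 257, b = 381, c = 325, d = 1383.
Risk in exposed = 257/638 = 0.40282; risk in unexposed = 325/1708 = 0.19028.
RR = 0.40282 / 0.19028 = 2.11698
The risk among the exposed is 2.12 times that among the unexposed.

2.12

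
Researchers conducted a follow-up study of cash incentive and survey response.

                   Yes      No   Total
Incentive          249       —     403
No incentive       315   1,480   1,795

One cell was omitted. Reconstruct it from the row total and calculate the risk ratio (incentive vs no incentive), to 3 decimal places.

The missing cell is in the exposed row: 403 − 249 = 154.
So a = 249, b = 154, c = 315, d = 1480.
RR = [a/(a+b)] / [c/(c+d)] = (249/403) / (315/1795) = 0.61787/0.17549 = 3.52086

3.521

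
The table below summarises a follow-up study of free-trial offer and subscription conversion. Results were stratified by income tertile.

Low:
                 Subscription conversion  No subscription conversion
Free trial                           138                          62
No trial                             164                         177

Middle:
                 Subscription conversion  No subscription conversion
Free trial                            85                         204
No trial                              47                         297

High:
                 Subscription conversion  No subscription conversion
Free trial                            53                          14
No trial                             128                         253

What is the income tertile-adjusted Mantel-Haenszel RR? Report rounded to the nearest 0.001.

1.761

RR_MH = Σ(aᵢ·n₀ᵢ/nᵢ) / Σ(cᵢ·n₁ᵢ/nᵢ), with n₁ᵢ = aᵢ+bᵢ (exposed), n₀ᵢ = cᵢ+dᵢ (unexposed), nᵢ = n₁ᵢ+n₀ᵢ.
Stratum 1 (Low): n₁ = 200, n₀ = 341, n = 541; a·n₀/n = 138·341/541 = 86.9834; c·n₁/n = 164·200/541 = 60.6285
Stratum 2 (Middle): n₁ = 289, n₀ = 344, n = 633; a·n₀/n = 85·344/633 = 46.1927; c·n₁/n = 47·289/633 = 21.4581
Stratum 3 (High): n₁ = 67, n₀ = 381, n = 448; a·n₀/n = 53·381/448 = 45.0737; c·n₁/n = 128·67/448 = 19.1429
RR_MH = (86.9834 + 46.1927 + 45.0737) / (60.6285 + 21.4581 + 19.1429) = 178.2498 / 101.2295 = 1.76085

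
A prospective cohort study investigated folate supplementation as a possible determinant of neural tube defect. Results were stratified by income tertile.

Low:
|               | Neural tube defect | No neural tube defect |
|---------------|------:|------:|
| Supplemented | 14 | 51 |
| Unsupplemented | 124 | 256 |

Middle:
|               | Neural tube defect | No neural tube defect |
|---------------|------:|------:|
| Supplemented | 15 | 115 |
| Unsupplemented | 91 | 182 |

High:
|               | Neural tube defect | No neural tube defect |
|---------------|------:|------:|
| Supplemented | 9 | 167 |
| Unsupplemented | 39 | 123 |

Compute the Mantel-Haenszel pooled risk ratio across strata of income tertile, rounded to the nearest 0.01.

RR_MH = Σ(aᵢ·n₀ᵢ/nᵢ) / Σ(cᵢ·n₁ᵢ/nᵢ), with n₁ᵢ = aᵢ+bᵢ (exposed), n₀ᵢ = cᵢ+dᵢ (unexposed), nᵢ = n₁ᵢ+n₀ᵢ.
Stratum 1 (Low): n₁ = 65, n₀ = 380, n = 445; a·n₀/n = 14·380/445 = 11.9551; c·n₁/n = 124·65/445 = 18.1124
Stratum 2 (Middle): n₁ = 130, n₀ = 273, n = 403; a·n₀/n = 15·273/403 = 10.1613; c·n₁/n = 91·130/403 = 29.3548
Stratum 3 (High): n₁ = 176, n₀ = 162, n = 338; a·n₀/n = 9·162/338 = 4.3136; c·n₁/n = 39·176/338 = 20.3077
RR_MH = (11.9551 + 10.1613 + 4.3136) / (18.1124 + 29.3548 + 20.3077) = 26.4300 / 67.7749 = 0.38997

0.39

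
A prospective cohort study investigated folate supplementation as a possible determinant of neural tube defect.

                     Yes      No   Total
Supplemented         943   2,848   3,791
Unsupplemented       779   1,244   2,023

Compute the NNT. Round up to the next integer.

Risk in treated group = 943/3791 = 0.24875; risk in control = 779/2023 = 0.38507.
Absolute risk reduction = 0.38507 − 0.24875 = 0.13632
NNT = 1 / ARR = 1 / 0.13632 = 7.335 → round up → 8

8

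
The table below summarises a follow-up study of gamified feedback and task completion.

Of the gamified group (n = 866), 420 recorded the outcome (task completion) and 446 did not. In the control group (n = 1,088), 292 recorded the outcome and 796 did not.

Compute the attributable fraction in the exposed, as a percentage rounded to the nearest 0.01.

From the description: a = 420, b = 446, c = 292, d = 796.
Risk in exposed = 420/866 = 0.48499; risk in unexposed = 292/1088 = 0.26838.
RR = 0.48499/0.26838 = 1.80708
AR% = (RR − 1)/RR × 100 = (1.80708 − 1)/1.80708 × 100 = 44.6621%

44.66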